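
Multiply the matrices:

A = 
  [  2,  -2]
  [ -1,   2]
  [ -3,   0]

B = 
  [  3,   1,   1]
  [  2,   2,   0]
AB = 
  [  2,  -2,   2]
  [  1,   3,  -1]
  [ -9,  -3,  -3]

A is 3×2 and B is 2×3, so AB is 3×3. Each entry is (row of A)·(column of B):
AB[1,1] = (2)(3) + (-2)(2) = 2
AB[1,2] = (2)(1) + (-2)(2) = -2
AB[1,3] = (2)(1) + (-2)(0) = 2
AB[2,1] = (-1)(3) + (2)(2) = 1
AB[2,2] = (-1)(1) + (2)(2) = 3
AB[2,3] = (-1)(1) + (2)(0) = -1
AB[3,1] = (-3)(3) + (0)(2) = -9
AB[3,2] = (-3)(1) + (0)(2) = -3
AB[3,3] = (-3)(1) + (0)(0) = -3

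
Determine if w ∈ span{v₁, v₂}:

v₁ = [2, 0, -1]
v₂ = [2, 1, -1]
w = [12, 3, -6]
Yes

Form the augmented matrix and row-reduce:
[v₁|v₂|w] = 
  [  2,   2,  12]
  [  0,   1,   3]
  [ -1,  -1,  -6]
R3 → R3 + (1/2)·R1
REF = 
  [  2,   2,  12]
  [  0,   1,   3]
  [  0,   0,   0]

No row of the form [0 0 | nonzero], so the system is consistent. Back-substitution gives c₁ = 3, c₂ = 3: w = (3)·v₁ + (3)·v₂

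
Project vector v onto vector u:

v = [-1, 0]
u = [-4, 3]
v·u = (-1)(-4) + (0)(3) = 4
u·u = (-4)² + (3)² = 25
proj_u(v) = (v·u / u·u) × u = (4/25) × u

proj_u(v) = [-16/25, 12/25]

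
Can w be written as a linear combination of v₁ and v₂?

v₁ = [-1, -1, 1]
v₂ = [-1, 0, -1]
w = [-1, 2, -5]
Yes

Form the augmented matrix and row-reduce:
[v₁|v₂|w] = 
  [ -1,  -1,  -1]
  [ -1,   0,   2]
  [  1,  -1,  -5]
R2 → R2 - (1)·R1
R3 → R3 + (1)·R1
R3 → R3 + (2)·R2
REF = 
  [ -1,  -1,  -1]
  [  0,   1,   3]
  [  0,   0,   0]

No row of the form [0 0 | nonzero], so the system is consistent. Back-substitution gives c₁ = -2, c₂ = 3: w = (-2)·v₁ + (3)·v₂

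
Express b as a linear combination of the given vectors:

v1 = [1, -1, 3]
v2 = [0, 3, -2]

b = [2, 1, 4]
c1 = 2, c2 = 1

b = 2·v1 + 1·v2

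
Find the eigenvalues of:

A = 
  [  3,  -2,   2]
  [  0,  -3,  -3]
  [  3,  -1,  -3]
Characteristic polynomial: det(λI - A) = λ³ + 3λ² - 18λ - 54
Testing integer divisors of the constant term: p(-3) = 0, so (λ + 3) is a factor:
p(λ) = (λ + 3)(λ² - 18)
λ² - 18 = 0  ⇒  λ = (0 ± √((0)² - 4·(-18)))/2 = (0 ± √(72))/2
  = 3√2,  -3√2

λ = -3, 3√2, -3√2  (≈ -3, 4.243, -4.243)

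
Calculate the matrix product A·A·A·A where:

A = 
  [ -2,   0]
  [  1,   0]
A^4 = 
  [ 16,   0]
  [ -8,   0]

A² = A·A:
A²[1,1] = (-2)(-2) + (0)(1) = 4
A²[1,2] = (-2)(0) + (0)(0) = 0
A²[2,1] = (1)(-2) + (0)(1) = -2
A²[2,2] = (1)(0) + (0)(0) = 0
A² = 
  [  4,   0]
  [ -2,   0]

A^3 = A^2·A:
A^3[1,1] = (4)(-2) + (0)(1) = -8
A^3[1,2] = (4)(0) + (0)(0) = 0
A^3[2,1] = (-2)(-2) + (0)(1) = 4
A^3[2,2] = (-2)(0) + (0)(0) = 0
A^3 = 
  [ -8,   0]
  [  4,   0]

A^4 = A^3·A:
A^4[1,1] = (-8)(-2) + (0)(1) = 16
A^4[1,2] = (-8)(0) + (0)(0) = 0
A^4[2,1] = (4)(-2) + (0)(1) = -8
A^4[2,2] = (4)(0) + (0)(0) = 0
A^4 = 
  [ 16,   0]
  [ -8,   0]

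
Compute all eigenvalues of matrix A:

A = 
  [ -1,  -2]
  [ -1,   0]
tr(A) = -1, det(A) = -2
Characteristic polynomial: λ² - tr(A)λ + det(A) = λ² + λ - 2
λ² + λ - 2 = (λ + 2)(λ - 1)

λ = 1, -2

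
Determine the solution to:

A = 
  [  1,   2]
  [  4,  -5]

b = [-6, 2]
Row reduce the augmented matrix [A|b]:
R2 → R2 - (4)·R1
REF = 
  [  1,   2,  -6]
  [  0, -13,  26]

Back-substitution:
x₂ = 26 / (-13) = -2
x₁ = (-6 - (2)(-2)) / 1 = -2

x = [-2, -2]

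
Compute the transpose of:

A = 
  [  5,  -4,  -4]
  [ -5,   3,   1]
Aᵀ = 
  [  5,  -5]
  [ -4,   3]
  [ -4,   1]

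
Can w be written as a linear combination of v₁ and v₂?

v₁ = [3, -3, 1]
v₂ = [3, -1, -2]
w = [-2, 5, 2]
No

Form the augmented matrix and row-reduce:
[v₁|v₂|w] = 
  [  3,   3,  -2]
  [ -3,  -1,   5]
  [  1,  -2,   2]
R2 → R2 + (1)·R1
R3 → R3 - (1/3)·R1
R3 → R3 + (3/2)·R2
REF = 
  [   3,    3,   -2]
  [   0,    2,    3]
  [   0,    0, 43/6]

Row 3 reads [0 0 | 43/6], i.e. 0 = 43/6, so the system is inconsistent and w ∉ span{v₁, v₂}.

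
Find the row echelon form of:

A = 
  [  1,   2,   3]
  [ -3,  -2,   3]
Row operations:
R2 → R2 + (3)·R1

Resulting echelon form:
REF = 
  [  1,   2,   3]
  [  0,   4,  12]

Rank = 2 (number of non-zero pivot rows).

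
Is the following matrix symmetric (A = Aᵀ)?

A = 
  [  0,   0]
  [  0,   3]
Yes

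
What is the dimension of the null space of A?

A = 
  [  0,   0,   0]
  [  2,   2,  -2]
nullity(A) = 2

Row reduce:
Swap R1 ↔ R2
REF = 
  [  2,   2,  -2]
  [  0,   0,   0]
Pivot columns: 1 → 1 pivot.
rank(A) = 1, so nullity(A) = 3 - 1 = 2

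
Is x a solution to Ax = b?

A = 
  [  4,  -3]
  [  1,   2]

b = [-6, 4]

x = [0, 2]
Yes

Ax = [-6, 4] = b ✓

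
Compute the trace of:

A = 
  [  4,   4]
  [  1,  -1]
3

tr(A) = 4 + -1 = 3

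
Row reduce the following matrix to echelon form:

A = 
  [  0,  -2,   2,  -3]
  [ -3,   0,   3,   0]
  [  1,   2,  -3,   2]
Row operations:
Swap R1 ↔ R2
R3 → R3 + (1/3)·R1
R3 → R3 + (1)·R2

Resulting echelon form:
REF = 
  [ -3,   0,   3,   0]
  [  0,  -2,   2,  -3]
  [  0,   0,   0,  -1]

Rank = 3 (number of non-zero pivot rows).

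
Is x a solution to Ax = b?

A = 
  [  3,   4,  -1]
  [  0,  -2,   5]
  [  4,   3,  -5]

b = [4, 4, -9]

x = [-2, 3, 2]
Yes

Ax = [4, 4, -9] = b ✓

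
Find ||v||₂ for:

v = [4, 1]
4.123

||v||₂ = √((4)² + (1)²) = √17 = 4.123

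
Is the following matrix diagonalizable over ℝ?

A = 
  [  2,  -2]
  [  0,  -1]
Yes

tr(A) = 1, det(A) = -2
Characteristic polynomial: λ² - tr(A)λ + det(A) = λ² - λ - 2
λ² - λ - 2 = (λ + 1)(λ - 2)
Eigenvalues: 2, -1
λ=-1: alg. mult. = 1, geom. mult. = 2 - rank(A - (-1)I) = 2 - 1 = 1
λ=2: alg. mult. = 1, geom. mult. = 2 - rank(A - (2)I) = 2 - 1 = 1
Sum of geometric multiplicities equals n, so A has n independent eigenvectors.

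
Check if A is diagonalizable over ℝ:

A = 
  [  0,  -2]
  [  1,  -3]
Yes

tr(A) = -3, det(A) = 2
Characteristic polynomial: λ² - tr(A)λ + det(A) = λ² + 3λ + 2
λ² + 3λ + 2 = (λ + 2)(λ + 1)
Eigenvalues: -1, -2
λ=-2: alg. mult. = 1, geom. mult. = 2 - rank(A - (-2)I) = 2 - 1 = 1
λ=-1: alg. mult. = 1, geom. mult. = 2 - rank(A - (-1)I) = 2 - 1 = 1
Sum of geometric multiplicities equals n, so A has n independent eigenvectors.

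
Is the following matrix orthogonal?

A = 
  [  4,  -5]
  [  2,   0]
No

AᵀA = 
  [ 20, -20]
  [-20,  25]
≠ I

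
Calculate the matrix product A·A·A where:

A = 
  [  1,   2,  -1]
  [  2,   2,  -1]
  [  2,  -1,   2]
A^3 = 
  [  7,  25, -20]
  [ 10,  32, -25]
  [ 10,   5,   2]

A² = A·A:
A²[1,1] = (1)(1) + (2)(2) + (-1)(2) = 3
A²[1,2] = (1)(2) + (2)(2) + (-1)(-1) = 7
A²[1,3] = (1)(-1) + (2)(-1) + (-1)(2) = -5
A²[2,1] = (2)(1) + (2)(2) + (-1)(2) = 4
A²[2,2] = (2)(2) + (2)(2) + (-1)(-1) = 9
A²[2,3] = (2)(-1) + (2)(-1) + (-1)(2) = -6
A²[3,1] = (2)(1) + (-1)(2) + (2)(2) = 4
A²[3,2] = (2)(2) + (-1)(2) + (2)(-1) = 0
A²[3,3] = (2)(-1) + (-1)(-1) + (2)(2) = 3
A² = 
  [  3,   7,  -5]
  [  4,   9,  -6]
  [  4,   0,   3]

A^3 = A^2·A:
A^3[1,1] = (3)(1) + (7)(2) + (-5)(2) = 7
A^3[1,2] = (3)(2) + (7)(2) + (-5)(-1) = 25
A^3[1,3] = (3)(-1) + (7)(-1) + (-5)(2) = -20
A^3[2,1] = (4)(1) + (9)(2) + (-6)(2) = 10
A^3[2,2] = (4)(2) + (9)(2) + (-6)(-1) = 32
A^3[2,3] = (4)(-1) + (9)(-1) + (-6)(2) = -25
A^3[3,1] = (4)(1) + (0)(2) + (3)(2) = 10
A^3[3,2] = (4)(2) + (0)(2) + (3)(-1) = 5
A^3[3,3] = (4)(-1) + (0)(-1) + (3)(2) = 2
A^3 = 
  [  7,  25, -20]
  [ 10,  32, -25]
  [ 10,   5,   2]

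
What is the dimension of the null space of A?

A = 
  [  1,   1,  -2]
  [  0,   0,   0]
nullity(A) = 2

Row reduce:
(no row operations needed)
REF = 
  [  1,   1,  -2]
  [  0,   0,   0]
Pivot columns: 1 → 1 pivot.
rank(A) = 1, so nullity(A) = 3 - 1 = 2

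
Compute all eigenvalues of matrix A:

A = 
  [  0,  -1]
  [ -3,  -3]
tr(A) = -3, det(A) = -3
Characteristic polynomial: λ² - tr(A)λ + det(A) = λ² + 3λ - 3
λ² + 3λ - 3 = 0  ⇒  λ = (-3 ± √((3)² - 4·(-3)))/2 = (-3 ± √(21))/2
  = (-3 + √21)/2,  (-3 - √21)/2

λ = (-3 + √21)/2, (-3 - √21)/2  (≈ 0.7913, -3.791)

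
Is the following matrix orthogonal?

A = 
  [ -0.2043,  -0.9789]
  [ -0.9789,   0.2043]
Yes

AᵀA = 
  [  1,   0]
  [  0,   1]
≈ I (equal to I up to the 4-dp rounding of the entries)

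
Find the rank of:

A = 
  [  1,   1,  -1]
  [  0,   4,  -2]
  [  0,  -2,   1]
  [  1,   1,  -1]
rank(A) = 2

Row reduce:
R4 → R4 - (1)·R1
R3 → R3 + (1/2)·R2
REF = 
  [  1,   1,  -1]
  [  0,   4,  -2]
  [  0,   0,   0]
  [  0,   0,   0]
Pivot columns: 1, 2 → 2 pivots.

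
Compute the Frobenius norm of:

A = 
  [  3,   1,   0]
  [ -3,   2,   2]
||A||_F = 5.196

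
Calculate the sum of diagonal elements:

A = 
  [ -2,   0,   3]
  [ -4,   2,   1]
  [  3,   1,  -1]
-1

tr(A) = -2 + 2 + -1 = -1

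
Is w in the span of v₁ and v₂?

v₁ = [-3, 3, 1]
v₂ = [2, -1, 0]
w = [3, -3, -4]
No

Form the augmented matrix and row-reduce:
[v₁|v₂|w] = 
  [ -3,   2,   3]
  [  3,  -1,  -3]
  [  1,   0,  -4]
R2 → R2 + (1)·R1
R3 → R3 + (1/3)·R1
R3 → R3 - (2/3)·R2
REF = 
  [ -3,   2,   3]
  [  0,   1,   0]
  [  0,   0,  -3]

Row 3 reads [0 0 | -3], i.e. 0 = -3, so the system is inconsistent and w ∉ span{v₁, v₂}.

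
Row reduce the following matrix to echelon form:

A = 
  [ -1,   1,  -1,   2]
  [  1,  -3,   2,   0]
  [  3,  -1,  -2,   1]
Row operations:
R2 → R2 + (1)·R1
R3 → R3 + (3)·R1
R3 → R3 + (1)·R2

Resulting echelon form:
REF = 
  [ -1,   1,  -1,   2]
  [  0,  -2,   1,   2]
  [  0,   0,  -4,   9]

Rank = 3 (number of non-zero pivot rows).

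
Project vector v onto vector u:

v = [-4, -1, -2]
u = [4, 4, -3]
v·u = (-4)(4) + (-1)(4) + (-2)(-3) = -14
u·u = (4)² + (4)² + (-3)² = 41
proj_u(v) = (v·u / u·u) × u = (-14/41) × u

proj_u(v) = [-56/41, -56/41, 42/41]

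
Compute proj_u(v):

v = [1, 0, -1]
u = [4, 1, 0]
proj_u(v) = [16/17, 4/17, 0]

v·u = (1)(4) + (0)(1) + (-1)(0) = 4
u·u = (4)² + (1)² + (0)² = 17
proj_u(v) = (v·u / u·u) × u = (4/17) × u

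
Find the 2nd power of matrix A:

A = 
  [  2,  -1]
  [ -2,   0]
A² = A·A:
A²[1,1] = (2)(2) + (-1)(-2) = 6
A²[1,2] = (2)(-1) + (-1)(0) = -2
A²[2,1] = (-2)(2) + (0)(-2) = -4
A²[2,2] = (-2)(-1) + (0)(0) = 2
A² = 
  [  6,  -2]
  [ -4,   2]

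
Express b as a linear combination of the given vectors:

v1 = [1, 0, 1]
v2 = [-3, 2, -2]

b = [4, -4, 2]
c1 = -2, c2 = -2

b = -2·v1 + -2·v2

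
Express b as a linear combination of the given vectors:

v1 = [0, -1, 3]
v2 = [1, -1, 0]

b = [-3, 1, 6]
c1 = 2, c2 = -3

b = 2·v1 + -3·v2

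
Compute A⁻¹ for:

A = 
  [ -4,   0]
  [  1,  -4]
det(A) = (-4)(-4) - (0)(1) = 16
For a 2×2 matrix, A⁻¹ = (1/det(A)) · [[d, -b], [-c, a]]
    = (1/16) · [[-4, 0], [-1, -4]]

A⁻¹ = 
  [ -1/4,     0]
  [-1/16,  -1/4]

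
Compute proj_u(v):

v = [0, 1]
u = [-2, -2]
proj_u(v) = [1/2, 1/2]

v·u = (0)(-2) + (1)(-2) = -2
u·u = (-2)² + (-2)² = 8
proj_u(v) = (v·u / u·u) × u = (-2/8) × u = (-1/4) × u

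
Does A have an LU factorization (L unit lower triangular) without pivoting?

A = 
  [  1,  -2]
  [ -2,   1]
Yes.
A[1,1] = 1 ≠ 0, so Gaussian elimination proceeds without a row swap: multiplier ℓ₂₁ = (-2)/(1) = -2, and U[2,2] = 1 - (-2)(-2) = -3.
L = 
  [  1,   0]
  [ -2,   1]
U = 
  [  1,  -2]
  [  0,  -3]
Check row 2 of LU: [(-2)(1), (-2)(-2) + (-3)] = [-2, 1] = row 2 of A ✓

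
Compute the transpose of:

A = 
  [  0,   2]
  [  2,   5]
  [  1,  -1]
Aᵀ = 
  [  0,   2,   1]
  [  2,   5,  -1]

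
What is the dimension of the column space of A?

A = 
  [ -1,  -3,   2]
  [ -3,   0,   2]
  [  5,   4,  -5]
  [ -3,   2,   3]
Row reduce:
R2 → R2 - (3)·R1
R3 → R3 + (5)·R1
R4 → R4 - (3)·R1
R3 → R3 + (11/9)·R2
R4 → R4 - (11/9)·R2
R4 → R4 - (17)·R3
REF = 
  [ -1,  -3,   2]
  [  0,   9,  -4]
  [  0,   0, 1/9]
  [  0,   0,   0]
Pivot columns: 1, 2, 3 → 3 pivots.
dim(Col(A)) = number of pivot columns = 3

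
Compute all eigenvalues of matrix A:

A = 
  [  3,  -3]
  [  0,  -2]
tr(A) = 1, det(A) = -6
Characteristic polynomial: λ² - tr(A)λ + det(A) = λ² - λ - 6
λ² - λ - 6 = (λ + 2)(λ - 3)

λ = 3, -2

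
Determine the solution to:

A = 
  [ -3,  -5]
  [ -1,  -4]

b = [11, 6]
Row reduce the augmented matrix [A|b]:
R2 → R2 - (1/3)·R1
REF = 
  [  -3,   -5,   11]
  [   0, -7/3,  7/3]

Back-substitution:
x₂ = (7/3) / (-7/3) = -1
x₁ = (11 - (-5)(-1)) / (-3) = -2

x = [-2, -1]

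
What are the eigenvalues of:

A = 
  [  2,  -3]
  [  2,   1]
λ = (3 + i√23)/2, (3 - i√23)/2  (≈ 1.5 + 2.398i, 1.5 - 2.398i)

tr(A) = 3, det(A) = 8
Characteristic polynomial: λ² - tr(A)λ + det(A) = λ² - 3λ + 8
λ² - 3λ + 8 = 0  ⇒  λ = (3 ± √((-3)² - 4·(8)))/2 = (3 ± √(-23))/2
  = (3 + i√23)/2,  (3 - i√23)/2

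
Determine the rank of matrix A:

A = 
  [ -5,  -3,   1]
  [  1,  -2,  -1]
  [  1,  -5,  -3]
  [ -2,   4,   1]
rank(A) = 3

Row reduce:
R2 → R2 + (1/5)·R1
R3 → R3 + (1/5)·R1
R4 → R4 - (2/5)·R1
R3 → R3 - (28/13)·R2
R4 → R4 + (2)·R2
R4 → R4 - (13/14)·R3
REF = 
  [    -5,     -3,      1]
  [     0,  -13/5,   -4/5]
  [     0,      0, -14/13]
  [     0,      0,      0]
Pivot columns: 1, 2, 3 → 3 pivots.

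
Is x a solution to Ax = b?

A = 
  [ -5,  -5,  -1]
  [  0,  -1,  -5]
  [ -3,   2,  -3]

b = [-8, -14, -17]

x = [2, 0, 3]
No

Ax = [-13, -15, -15] ≠ b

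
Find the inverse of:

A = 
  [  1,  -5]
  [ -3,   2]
det(A) = (1)(2) - (-5)(-3) = -13
For a 2×2 matrix, A⁻¹ = (1/det(A)) · [[d, -b], [-c, a]]
    = (-1/13) · [[2, 5], [3, 1]]

A⁻¹ = 
  [-2/13, -5/13]
  [-3/13, -1/13]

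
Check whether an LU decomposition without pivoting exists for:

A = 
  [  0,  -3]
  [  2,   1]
No.
A[1,1] = 0 but A[2,1] = 2 ≠ 0. Any LU with L unit lower triangular has (LU)[1,1] = U[1,1] and (LU)[2,1] = L[2,1]·U[1,1]; matching A forces U[1,1] = 0, which then forces (LU)[2,1] = 0 ≠ 2. A row swap (pivoting) is required.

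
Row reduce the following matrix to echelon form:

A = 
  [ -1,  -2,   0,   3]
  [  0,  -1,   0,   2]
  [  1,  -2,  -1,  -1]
Row operations:
R3 → R3 + (1)·R1
R3 → R3 - (4)·R2

Resulting echelon form:
REF = 
  [ -1,  -2,   0,   3]
  [  0,  -1,   0,   2]
  [  0,   0,  -1,  -6]

Rank = 3 (number of non-zero pivot rows).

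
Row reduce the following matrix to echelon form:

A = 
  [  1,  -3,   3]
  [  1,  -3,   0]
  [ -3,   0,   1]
Row operations:
R2 → R2 - (1)·R1
R3 → R3 + (3)·R1
Swap R2 ↔ R3

Resulting echelon form:
REF = 
  [  1,  -3,   3]
  [  0,  -9,  10]
  [  0,   0,  -3]

Rank = 3 (number of non-zero pivot rows).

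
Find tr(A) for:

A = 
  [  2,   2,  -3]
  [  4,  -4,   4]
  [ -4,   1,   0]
-2

tr(A) = 2 + -4 + 0 = -2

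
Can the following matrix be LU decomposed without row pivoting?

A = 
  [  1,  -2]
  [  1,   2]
Yes.
A[1,1] = 1 ≠ 0, so Gaussian elimination proceeds without a row swap: multiplier ℓ₂₁ = (1)/(1) = 1, and U[2,2] = 2 - (1)(-2) = 4.
L = 
  [  1,   0]
  [  1,   1]
U = 
  [  1,  -2]
  [  0,   4]
Check row 2 of LU: [(1)(1), (1)(-2) + 4] = [1, 2] = row 2 of A ✓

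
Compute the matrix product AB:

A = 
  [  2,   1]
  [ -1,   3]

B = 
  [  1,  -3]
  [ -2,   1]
A is 2×2 and B is 2×2, so AB is 2×2. Each entry is (row of A)·(column of B):
AB[1,1] = (2)(1) + (1)(-2) = 0
AB[1,2] = (2)(-3) + (1)(1) = -5
AB[2,1] = (-1)(1) + (3)(-2) = -7
AB[2,2] = (-1)(-3) + (3)(1) = 6

AB = 
  [  0,  -5]
  [ -7,   6]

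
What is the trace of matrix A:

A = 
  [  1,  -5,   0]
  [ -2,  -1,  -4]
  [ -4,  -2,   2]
2

tr(A) = 1 + -1 + 2 = 2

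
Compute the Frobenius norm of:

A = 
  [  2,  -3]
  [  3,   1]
||A||_F = 4.796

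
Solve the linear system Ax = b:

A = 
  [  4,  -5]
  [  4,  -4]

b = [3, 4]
Row reduce the augmented matrix [A|b]:
R2 → R2 - (1)·R1
REF = 
  [  4,  -5,   3]
  [  0,   1,   1]

Back-substitution:
x₂ = 1 / 1 = 1
x₁ = (3 - (-5)(1)) / 4 = 2

x = [2, 1]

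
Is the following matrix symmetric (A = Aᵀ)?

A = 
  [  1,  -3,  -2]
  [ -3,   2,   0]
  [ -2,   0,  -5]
Yes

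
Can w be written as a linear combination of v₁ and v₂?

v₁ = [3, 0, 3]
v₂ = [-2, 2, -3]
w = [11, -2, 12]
Yes

Form the augmented matrix and row-reduce:
[v₁|v₂|w] = 
  [  3,  -2,  11]
  [  0,   2,  -2]
  [  3,  -3,  12]
R3 → R3 - (1)·R1
R3 → R3 + (1/2)·R2
REF = 
  [  3,  -2,  11]
  [  0,   2,  -2]
  [  0,   0,   0]

No row of the form [0 0 | nonzero], so the system is consistent. Back-substitution gives c₁ = 3, c₂ = -1: w = (3)·v₁ + (-1)·v₂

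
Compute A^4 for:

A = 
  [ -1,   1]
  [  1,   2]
A² = A·A:
A²[1,1] = (-1)(-1) + (1)(1) = 2
A²[1,2] = (-1)(1) + (1)(2) = 1
A²[2,1] = (1)(-1) + (2)(1) = 1
A²[2,2] = (1)(1) + (2)(2) = 5
A² = 
  [  2,   1]
  [  1,   5]

A^3 = A^2·A:
A^3[1,1] = (2)(-1) + (1)(1) = -1
A^3[1,2] = (2)(1) + (1)(2) = 4
A^3[2,1] = (1)(-1) + (5)(1) = 4
A^3[2,2] = (1)(1) + (5)(2) = 11
A^3 = 
  [ -1,   4]
  [  4,  11]

A^4 = A^3·A:
A^4[1,1] = (-1)(-1) + (4)(1) = 5
A^4[1,2] = (-1)(1) + (4)(2) = 7
A^4[2,1] = (4)(-1) + (11)(1) = 7
A^4[2,2] = (4)(1) + (11)(2) = 26
A^4 = 
  [  5,   7]
  [  7,  26]

Therefore
A^4 = 
  [  5,   7]
  [  7,  26]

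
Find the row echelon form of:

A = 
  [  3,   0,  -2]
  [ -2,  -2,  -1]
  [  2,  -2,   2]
Row operations:
R2 → R2 + (2/3)·R1
R3 → R3 - (2/3)·R1
R3 → R3 - (1)·R2

Resulting echelon form:
REF = 
  [   3,    0,   -2]
  [   0,   -2, -7/3]
  [   0,    0, 17/3]

Rank = 3 (number of non-zero pivot rows).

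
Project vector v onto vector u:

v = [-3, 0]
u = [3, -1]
v·u = (-3)(3) + (0)(-1) = -9
u·u = (3)² + (-1)² = 10
proj_u(v) = (v·u / u·u) × u = (-9/10) × u

proj_u(v) = [-27/10, 9/10]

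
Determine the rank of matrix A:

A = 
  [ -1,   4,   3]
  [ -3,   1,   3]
Row reduce:
R2 → R2 - (3)·R1
REF = 
  [ -1,   4,   3]
  [  0, -11,  -6]
Pivot columns: 1, 2 → 2 pivots.

rank(A) = 2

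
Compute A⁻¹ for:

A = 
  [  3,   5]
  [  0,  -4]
det(A) = (3)(-4) - (5)(0) = -12
For a 2×2 matrix, A⁻¹ = (1/det(A)) · [[d, -b], [-c, a]]
    = (-1/12) · [[-4, -5], [0, 3]]

A⁻¹ = 
  [ 1/3, 5/12]
  [   0, -1/4]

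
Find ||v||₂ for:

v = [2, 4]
4.472

||v||₂ = √((2)² + (4)²) = √20 = 4.472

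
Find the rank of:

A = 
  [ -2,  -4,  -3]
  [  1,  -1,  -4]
Row reduce:
R2 → R2 + (1/2)·R1
REF = 
  [   -2,    -4,    -3]
  [    0,    -3, -11/2]
Pivot columns: 1, 2 → 2 pivots.

rank(A) = 2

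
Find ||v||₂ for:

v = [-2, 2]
2.828

||v||₂ = √((-2)² + (2)²) = √8 = 2.828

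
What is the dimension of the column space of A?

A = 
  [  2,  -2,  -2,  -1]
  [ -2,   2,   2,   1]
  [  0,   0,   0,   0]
dim(Col(A)) = 1

Row reduce:
R2 → R2 + (1)·R1
REF = 
  [  2,  -2,  -2,  -1]
  [  0,   0,   0,   0]
  [  0,   0,   0,   0]
Pivot columns: 1 → 1 pivot.
dim(Col(A)) = number of pivot columns = 1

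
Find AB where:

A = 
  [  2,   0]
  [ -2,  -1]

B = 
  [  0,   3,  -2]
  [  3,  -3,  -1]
AB = 
  [  0,   6,  -4]
  [ -3,  -3,   5]

A is 2×2 and B is 2×3, so AB is 2×3. Each entry is (row of A)·(column of B):
AB[1,1] = (2)(0) + (0)(3) = 0
AB[1,2] = (2)(3) + (0)(-3) = 6
AB[1,3] = (2)(-2) + (0)(-1) = -4
AB[2,1] = (-2)(0) + (-1)(3) = -3
AB[2,2] = (-2)(3) + (-1)(-3) = -3
AB[2,3] = (-2)(-2) + (-1)(-1) = 5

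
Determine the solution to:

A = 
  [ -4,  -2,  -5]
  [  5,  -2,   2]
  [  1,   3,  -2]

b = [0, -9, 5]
Row reduce the augmented matrix [A|b]:
R2 → R2 + (5/4)·R1
R3 → R3 + (1/4)·R1
R3 → R3 + (5/9)·R2
REF = 
  [     -4,      -2,      -5,       0]
  [      0,    -9/2,   -17/4,      -9]
  [      0,       0, -101/18,       0]

Back-substitution:
x₃ = 0 / (-101/18) = 0
x₂ = (-9 - (-17/4)(0)) / (-9/2) = 2
x₁ = (0 - (-2)(2) - (-5)(0)) / (-4) = -1

x = [-1, 2, 0]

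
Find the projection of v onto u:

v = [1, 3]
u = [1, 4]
proj_u(v) = [13/17, 52/17]

v·u = (1)(1) + (3)(4) = 13
u·u = (1)² + (4)² = 17
proj_u(v) = (v·u / u·u) × u = (13/17) × u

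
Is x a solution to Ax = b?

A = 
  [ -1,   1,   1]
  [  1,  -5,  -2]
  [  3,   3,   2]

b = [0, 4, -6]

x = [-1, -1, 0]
Yes

Ax = [0, 4, -6] = b ✓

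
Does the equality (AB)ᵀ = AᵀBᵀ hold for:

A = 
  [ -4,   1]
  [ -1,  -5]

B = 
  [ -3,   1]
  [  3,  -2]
No

(AB)ᵀ = 
  [ 15, -12]
  [ -6,   9]

AᵀBᵀ = 
  [ 11, -10]
  [ -8,  13]

The two matrices differ, so (AB)ᵀ ≠ AᵀBᵀ in general. The correct identity is (AB)ᵀ = BᵀAᵀ.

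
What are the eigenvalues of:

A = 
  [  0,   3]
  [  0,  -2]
tr(A) = -2, det(A) = 0
Characteristic polynomial: λ² - tr(A)λ + det(A) = λ² + 2λ
λ² + 2λ = λ(λ + 2)

λ = 0, -2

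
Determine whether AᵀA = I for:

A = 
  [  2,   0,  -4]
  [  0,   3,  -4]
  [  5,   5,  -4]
No

AᵀA = 
  [ 29,  25, -28]
  [ 25,  34, -32]
  [-28, -32,  48]
≠ I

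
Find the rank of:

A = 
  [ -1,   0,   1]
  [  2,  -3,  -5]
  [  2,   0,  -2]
Row reduce:
R2 → R2 + (2)·R1
R3 → R3 + (2)·R1
REF = 
  [ -1,   0,   1]
  [  0,  -3,  -3]
  [  0,   0,   0]
Pivot columns: 1, 2 → 2 pivots.

rank(A) = 2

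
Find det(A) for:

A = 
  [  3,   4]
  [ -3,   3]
21

For a 2×2 matrix, det = ad - bc = (3)(3) - (4)(-3) = 21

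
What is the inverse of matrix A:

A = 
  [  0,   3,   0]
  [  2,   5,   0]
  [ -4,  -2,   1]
det(A) = (0)·((5)(1) - (0)(-2)) - (3)·((2)(1) - (0)(-4)) + (0)·((2)(-2) - (5)(-4))
  = (0)(5) - (3)(2) + (0)(16)
  = -6
det(A) = -6 ≠ 0, so A is invertible.

Cofactors Cᵢⱼ = (-1)ⁱ⁺ʲ·Mᵢⱼ:
C = 
  [  5,  -2,  16]
  [ -3,   0, -12]
  [  0,   0,  -6]

adj(A) = Cᵀ:
adj(A) = 
  [  5,  -3,   0]
  [ -2,   0,   0]
  [ 16, -12,  -6]

A⁻¹ = (-1/6) · adj(A):
A⁻¹ = 
  [-5/6,  1/2,    0]
  [ 1/3,    0,    0]
  [-8/3,    2,    1]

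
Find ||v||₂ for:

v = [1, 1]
1.414

||v||₂ = √((1)² + (1)²) = √2 = 1.414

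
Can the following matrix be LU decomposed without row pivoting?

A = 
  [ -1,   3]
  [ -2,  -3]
Yes.
A[1,1] = -1 ≠ 0, so Gaussian elimination proceeds without a row swap: multiplier ℓ₂₁ = (-2)/(-1) = 2, and U[2,2] = -3 - (2)(3) = -9.
L = 
  [  1,   0]
  [  2,   1]
U = 
  [ -1,   3]
  [  0,  -9]
Check row 2 of LU: [(2)(-1), (2)(3) + (-9)] = [-2, -3] = row 2 of A ✓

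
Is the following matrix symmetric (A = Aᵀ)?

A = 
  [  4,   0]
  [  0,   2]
Yes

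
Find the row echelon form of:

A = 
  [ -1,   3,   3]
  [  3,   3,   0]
Row operations:
R2 → R2 + (3)·R1

Resulting echelon form:
REF = 
  [ -1,   3,   3]
  [  0,  12,   9]

Rank = 2 (number of non-zero pivot rows).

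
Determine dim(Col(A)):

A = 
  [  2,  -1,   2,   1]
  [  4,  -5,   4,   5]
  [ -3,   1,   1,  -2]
dim(Col(A)) = 3

Row reduce:
R2 → R2 - (2)·R1
R3 → R3 + (3/2)·R1
R3 → R3 - (1/6)·R2
REF = 
  [  2,  -1,   2,   1]
  [  0,  -3,   0,   3]
  [  0,   0,   4,  -1]
Pivot columns: 1, 2, 3 → 3 pivots.
dim(Col(A)) = number of pivot columns = 3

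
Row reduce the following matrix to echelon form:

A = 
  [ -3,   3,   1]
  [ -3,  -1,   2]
Row operations:
R2 → R2 - (1)·R1

Resulting echelon form:
REF = 
  [ -3,   3,   1]
  [  0,  -4,   1]

Rank = 2 (number of non-zero pivot rows).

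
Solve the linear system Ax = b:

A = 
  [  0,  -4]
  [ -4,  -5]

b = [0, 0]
x = [0, 0]

Row reduce the augmented matrix [A|b]:
Swap R1 ↔ R2
REF = 
  [ -4,  -5,   0]
  [  0,  -4,   0]

Back-substitution:
x₂ = 0 / (-4) = 0
x₁ = (0 - (-5)(0)) / (-4) = 0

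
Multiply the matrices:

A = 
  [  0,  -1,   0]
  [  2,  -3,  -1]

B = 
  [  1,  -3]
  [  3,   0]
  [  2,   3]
A is 2×3 and B is 3×2, so AB is 2×2. Each entry is (row of A)·(column of B):
AB[1,1] = (0)(1) + (-1)(3) + (0)(2) = -3
AB[1,2] = (0)(-3) + (-1)(0) + (0)(3) = 0
AB[2,1] = (2)(1) + (-3)(3) + (-1)(2) = -9
AB[2,2] = (2)(-3) + (-3)(0) + (-1)(3) = -9

AB = 
  [ -3,   0]
  [ -9,  -9]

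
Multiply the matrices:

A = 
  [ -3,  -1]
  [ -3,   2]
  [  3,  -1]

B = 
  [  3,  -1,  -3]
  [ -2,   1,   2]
A is 3×2 and B is 2×3, so AB is 3×3. Each entry is (row of A)·(column of B):
AB[1,1] = (-3)(3) + (-1)(-2) = -7
AB[1,2] = (-3)(-1) + (-1)(1) = 2
AB[1,3] = (-3)(-3) + (-1)(2) = 7
AB[2,1] = (-3)(3) + (2)(-2) = -13
AB[2,2] = (-3)(-1) + (2)(1) = 5
AB[2,3] = (-3)(-3) + (2)(2) = 13
AB[3,1] = (3)(3) + (-1)(-2) = 11
AB[3,2] = (3)(-1) + (-1)(1) = -4
AB[3,3] = (3)(-3) + (-1)(2) = -11

AB = 
  [ -7,   2,   7]
  [-13,   5,  13]
  [ 11,  -4, -11]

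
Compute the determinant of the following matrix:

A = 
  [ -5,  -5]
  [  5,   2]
15

For a 2×2 matrix, det = ad - bc = (-5)(2) - (-5)(5) = 15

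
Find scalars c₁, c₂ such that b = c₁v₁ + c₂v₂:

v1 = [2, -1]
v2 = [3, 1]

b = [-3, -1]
c1 = 0, c2 = -1

b = 0·v1 + -1·v2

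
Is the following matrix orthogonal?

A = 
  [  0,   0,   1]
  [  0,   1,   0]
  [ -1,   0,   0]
Yes

AᵀA = 
  [  1,   0,   0]
  [  0,   1,   0]
  [  0,   0,   1]
= I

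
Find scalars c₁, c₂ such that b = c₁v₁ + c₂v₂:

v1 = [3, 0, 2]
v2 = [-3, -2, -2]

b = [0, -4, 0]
c1 = 2, c2 = 2

b = 2·v1 + 2·v2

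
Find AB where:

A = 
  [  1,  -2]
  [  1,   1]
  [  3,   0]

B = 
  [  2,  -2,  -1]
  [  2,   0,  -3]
AB = 
  [ -2,  -2,   5]
  [  4,  -2,  -4]
  [  6,  -6,  -3]

A is 3×2 and B is 2×3, so AB is 3×3. Each entry is (row of A)·(column of B):
AB[1,1] = (1)(2) + (-2)(2) = -2
AB[1,2] = (1)(-2) + (-2)(0) = -2
AB[1,3] = (1)(-1) + (-2)(-3) = 5
AB[2,1] = (1)(2) + (1)(2) = 4
AB[2,2] = (1)(-2) + (1)(0) = -2
AB[2,3] = (1)(-1) + (1)(-3) = -4
AB[3,1] = (3)(2) + (0)(2) = 6
AB[3,2] = (3)(-2) + (0)(0) = -6
AB[3,3] = (3)(-1) + (0)(-3) = -3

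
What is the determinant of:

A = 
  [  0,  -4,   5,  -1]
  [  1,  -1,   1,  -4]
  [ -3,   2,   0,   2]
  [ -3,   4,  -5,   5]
Cofactor expansion along row 1: det(A) = a₁₁M₁₁ - a₁₂M₁₂ + a₁₃M₁₃ - a₁₄M₁₄

M₁₁ = det[[-1, 1, -4]; [2, 0, 2]; [4, -5, 5]]
  = (-1)·((0)(5) - (2)(-5)) - (1)·((2)(5) - (2)(4)) + (-4)·((2)(-5) - (0)(4))
  = (-1)(10) - (1)(2) + (-4)(-10)
  = 28
M₁₂ = det[[1, 1, -4]; [-3, 0, 2]; [-3, -5, 5]]
  = (1)·((0)(5) - (2)(-5)) - (1)·((-3)(5) - (2)(-3)) + (-4)·((-3)(-5) - (0)(-3))
  = (1)(10) - (1)(-9) + (-4)(15)
  = -41
M₁₃ = det[[1, -1, -4]; [-3, 2, 2]; [-3, 4, 5]]
  = (1)·((2)(5) - (2)(4)) - (-1)·((-3)(5) - (2)(-3)) + (-4)·((-3)(4) - (2)(-3))
  = (1)(2) - (-1)(-9) + (-4)(-6)
  = 17
M₁₄ = det[[1, -1, 1]; [-3, 2, 0]; [-3, 4, -5]]
  = (1)·((2)(-5) - (0)(4)) - (-1)·((-3)(-5) - (0)(-3)) + (1)·((-3)(4) - (2)(-3))
  = (1)(-10) - (-1)(15) + (1)(-6)
  = -1

det(A) = (0)(28) - (-4)(-41) + (5)(17) - (-1)(-1) = -80

det(A) = -80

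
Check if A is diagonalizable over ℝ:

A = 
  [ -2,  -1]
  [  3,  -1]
No

tr(A) = -3, det(A) = 5
Characteristic polynomial: λ² - tr(A)λ + det(A) = λ² + 3λ + 5
λ² + 3λ + 5 = 0  ⇒  λ = (-3 ± √((3)² - 4·(5)))/2 = (-3 ± √(-11))/2
  = (-3 + i√11)/2,  (-3 - i√11)/2
Eigenvalues: (-3 + i√11)/2, (-3 - i√11)/2  (≈ -1.5 + 1.658i, -1.5 - 1.658i)
Has complex eigenvalues (not diagonalizable over ℝ).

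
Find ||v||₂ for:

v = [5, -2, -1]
5.477

||v||₂ = √((5)² + (-2)² + (-1)²) = √30 = 5.477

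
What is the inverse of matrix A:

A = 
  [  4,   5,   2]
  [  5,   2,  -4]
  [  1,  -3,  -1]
det(A) = (4)·((2)(-1) - (-4)(-3)) - (5)·((5)(-1) - (-4)(1)) + (2)·((5)(-3) - (2)(1))
  = (4)(-14) - (5)(-1) + (2)(-17)
  = -85
det(A) = -85 ≠ 0, so A is invertible.

Cofactors Cᵢⱼ = (-1)ⁱ⁺ʲ·Mᵢⱼ:
C = 
  [-14,   1, -17]
  [ -1,  -6,  17]
  [-24,  26, -17]

adj(A) = Cᵀ:
adj(A) = 
  [-14,  -1, -24]
  [  1,  -6,  26]
  [-17,  17, -17]

A⁻¹ = (-1/85) · adj(A):
A⁻¹ = 
  [ 14/85,   1/85,  24/85]
  [ -1/85,   6/85, -26/85]
  [   1/5,   -1/5,    1/5]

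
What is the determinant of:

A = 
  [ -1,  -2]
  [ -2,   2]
For a 2×2 matrix, det = ad - bc = (-1)(2) - (-2)(-2) = -6

det(A) = -6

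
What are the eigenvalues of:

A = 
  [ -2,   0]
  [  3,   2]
tr(A) = 0, det(A) = -4
Characteristic polynomial: λ² - tr(A)λ + det(A) = λ² - 4
λ² - 4 = (λ + 2)(λ - 2)

λ = 2, -2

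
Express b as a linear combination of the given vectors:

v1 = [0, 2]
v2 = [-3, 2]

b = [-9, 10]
c1 = 2, c2 = 3

b = 2·v1 + 3·v2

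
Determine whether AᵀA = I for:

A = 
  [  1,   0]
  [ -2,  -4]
No

AᵀA = 
  [  5,   8]
  [  8,  16]
≠ I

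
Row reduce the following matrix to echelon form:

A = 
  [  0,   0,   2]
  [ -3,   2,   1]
Row operations:
Swap R1 ↔ R2

Resulting echelon form:
REF = 
  [ -3,   2,   1]
  [  0,   0,   2]

Rank = 2 (number of non-zero pivot rows).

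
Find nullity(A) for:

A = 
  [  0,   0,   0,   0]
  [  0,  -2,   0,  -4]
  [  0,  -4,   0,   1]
nullity(A) = 2

Row reduce:
Swap R1 ↔ R2
R3 → R3 - (2)·R1
Swap R2 ↔ R3
REF = 
  [  0,  -2,   0,  -4]
  [  0,   0,   0,   9]
  [  0,   0,   0,   0]
Pivot columns: 2, 4 → 2 pivots.
rank(A) = 2, so nullity(A) = 4 - 2 = 2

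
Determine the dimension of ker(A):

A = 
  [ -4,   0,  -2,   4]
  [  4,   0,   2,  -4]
nullity(A) = 3

Row reduce:
R2 → R2 + (1)·R1
REF = 
  [ -4,   0,  -2,   4]
  [  0,   0,   0,   0]
Pivot columns: 1 → 1 pivot.
rank(A) = 1, so nullity(A) = 4 - 1 = 3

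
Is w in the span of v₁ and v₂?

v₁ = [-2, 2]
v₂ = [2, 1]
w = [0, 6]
Yes

Form the augmented matrix and row-reduce:
[v₁|v₂|w] = 
  [ -2,   2,   0]
  [  2,   1,   6]
R2 → R2 + (1)·R1
REF = 
  [ -2,   2,   0]
  [  0,   3,   6]

No row of the form [0 0 | nonzero], so the system is consistent. Back-substitution gives c₁ = 2, c₂ = 2: w = (2)·v₁ + (2)·v₂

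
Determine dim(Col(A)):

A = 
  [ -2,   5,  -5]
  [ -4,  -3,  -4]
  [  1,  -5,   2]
dim(Col(A)) = 3

Row reduce:
R2 → R2 - (2)·R1
R3 → R3 + (1/2)·R1
R3 → R3 - (5/26)·R2
REF = 
  [    -2,      5,     -5]
  [     0,    -13,      6]
  [     0,      0, -43/26]
Pivot columns: 1, 2, 3 → 3 pivots.
dim(Col(A)) = number of pivot columns = 3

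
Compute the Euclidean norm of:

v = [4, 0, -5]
6.403

||v||₂ = √((4)² + (0)² + (-5)²) = √41 = 6.403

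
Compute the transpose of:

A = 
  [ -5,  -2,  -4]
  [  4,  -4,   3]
Aᵀ = 
  [ -5,   4]
  [ -2,  -4]
  [ -4,   3]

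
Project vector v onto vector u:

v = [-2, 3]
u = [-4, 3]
proj_u(v) = [-68/25, 51/25]

v·u = (-2)(-4) + (3)(3) = 17
u·u = (-4)² + (3)² = 25
proj_u(v) = (v·u / u·u) × u = (17/25) × u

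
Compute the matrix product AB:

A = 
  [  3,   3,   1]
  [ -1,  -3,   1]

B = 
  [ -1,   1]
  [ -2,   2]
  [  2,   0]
AB = 
  [ -7,   9]
  [  9,  -7]

A is 2×3 and B is 3×2, so AB is 2×2. Each entry is (row of A)·(column of B):
AB[1,1] = (3)(-1) + (3)(-2) + (1)(2) = -7
AB[1,2] = (3)(1) + (3)(2) + (1)(0) = 9
AB[2,1] = (-1)(-1) + (-3)(-2) + (1)(2) = 9
AB[2,2] = (-1)(1) + (-3)(2) + (1)(0) = -7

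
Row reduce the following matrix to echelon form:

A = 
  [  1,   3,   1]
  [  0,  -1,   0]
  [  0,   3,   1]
Row operations:
R3 → R3 + (3)·R2

Resulting echelon form:
REF = 
  [  1,   3,   1]
  [  0,  -1,   0]
  [  0,   0,   1]

Rank = 3 (number of non-zero pivot rows).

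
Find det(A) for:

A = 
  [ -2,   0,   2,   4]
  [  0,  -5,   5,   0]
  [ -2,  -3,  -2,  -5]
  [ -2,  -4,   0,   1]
-330

Cofactor expansion along row 1: det(A) = a₁₁M₁₁ - a₁₂M₁₂ + a₁₃M₁₃ - a₁₄M₁₄

M₁₁ = det[[-5, 5, 0]; [-3, -2, -5]; [-4, 0, 1]]
  = (-5)·((-2)(1) - (-5)(0)) - (5)·((-3)(1) - (-5)(-4)) + (0)·((-3)(0) - (-2)(-4))
  = (-5)(-2) - (5)(-23) + (0)(-8)
  = 125
M₁₂ = det[[0, 5, 0]; [-2, -2, -5]; [-2, 0, 1]]
  = (0)·((-2)(1) - (-5)(0)) - (5)·((-2)(1) - (-5)(-2)) + (0)·((-2)(0) - (-2)(-2))
  = (0)(-2) - (5)(-12) + (0)(-4)
  = 60
M₁₃ = det[[0, -5, 0]; [-2, -3, -5]; [-2, -4, 1]]
  = (0)·((-3)(1) - (-5)(-4)) - (-5)·((-2)(1) - (-5)(-2)) + (0)·((-2)(-4) - (-3)(-2))
  = (0)(-23) - (-5)(-12) + (0)(2)
  = -60
M₁₄ = det[[0, -5, 5]; [-2, -3, -2]; [-2, -4, 0]]
  = (0)·((-3)(0) - (-2)(-4)) - (-5)·((-2)(0) - (-2)(-2)) + (5)·((-2)(-4) - (-3)(-2))
  = (0)(-8) - (-5)(-4) + (5)(2)
  = -10

det(A) = (-2)(125) - (0)(60) + (2)(-60) - (4)(-10) = -330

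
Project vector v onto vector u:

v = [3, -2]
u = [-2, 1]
proj_u(v) = [16/5, -8/5]

v·u = (3)(-2) + (-2)(1) = -8
u·u = (-2)² + (1)² = 5
proj_u(v) = (v·u / u·u) × u = (-8/5) × u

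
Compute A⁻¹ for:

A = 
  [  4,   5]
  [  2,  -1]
det(A) = (4)(-1) - (5)(2) = -14
For a 2×2 matrix, A⁻¹ = (1/det(A)) · [[d, -b], [-c, a]]
    = (-1/14) · [[-1, -5], [-2, 4]]

A⁻¹ = 
  [1/14, 5/14]
  [ 1/7, -2/7]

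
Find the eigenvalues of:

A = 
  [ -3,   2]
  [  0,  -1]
λ = -1, -3

tr(A) = -4, det(A) = 3
Characteristic polynomial: λ² - tr(A)λ + det(A) = λ² + 4λ + 3
λ² + 4λ + 3 = (λ + 3)(λ + 1)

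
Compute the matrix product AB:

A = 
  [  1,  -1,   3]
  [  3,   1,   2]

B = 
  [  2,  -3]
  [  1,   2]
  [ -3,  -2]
A is 2×3 and B is 3×2, so AB is 2×2. Each entry is (row of A)·(column of B):
AB[1,1] = (1)(2) + (-1)(1) + (3)(-3) = -8
AB[1,2] = (1)(-3) + (-1)(2) + (3)(-2) = -11
AB[2,1] = (3)(2) + (1)(1) + (2)(-3) = 1
AB[2,2] = (3)(-3) + (1)(2) + (2)(-2) = -11

AB = 
  [ -8, -11]
  [  1, -11]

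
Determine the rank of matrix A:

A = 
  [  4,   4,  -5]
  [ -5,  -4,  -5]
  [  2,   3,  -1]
Row reduce:
R2 → R2 + (5/4)·R1
R3 → R3 - (1/2)·R1
R3 → R3 - (1)·R2
REF = 
  [    4,     4,    -5]
  [    0,     1, -45/4]
  [    0,     0,  51/4]
Pivot columns: 1, 2, 3 → 3 pivots.

rank(A) = 3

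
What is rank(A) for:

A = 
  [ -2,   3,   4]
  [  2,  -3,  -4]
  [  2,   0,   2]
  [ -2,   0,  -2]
rank(A) = 2

Row reduce:
R2 → R2 + (1)·R1
R3 → R3 + (1)·R1
R4 → R4 - (1)·R1
Swap R2 ↔ R3
R4 → R4 + (1)·R2
REF = 
  [ -2,   3,   4]
  [  0,   3,   6]
  [  0,   0,   0]
  [  0,   0,   0]
Pivot columns: 1, 2 → 2 pivots.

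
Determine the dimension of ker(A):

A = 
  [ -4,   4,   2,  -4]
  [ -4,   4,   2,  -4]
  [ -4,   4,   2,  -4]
nullity(A) = 3

Row reduce:
R2 → R2 - (1)·R1
R3 → R3 - (1)·R1
REF = 
  [ -4,   4,   2,  -4]
  [  0,   0,   0,   0]
  [  0,   0,   0,   0]
Pivot columns: 1 → 1 pivot.
rank(A) = 1, so nullity(A) = 4 - 1 = 3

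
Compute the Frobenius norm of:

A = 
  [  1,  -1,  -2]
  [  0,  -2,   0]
||A||_F = 3.162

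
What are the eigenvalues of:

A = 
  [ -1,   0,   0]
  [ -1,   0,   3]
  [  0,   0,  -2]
λ = 0, -1, -2

Characteristic polynomial: det(λI - A) = λ³ + 3λ² + 2λ
The constant term is 0, so λ = 0 is a root: p(λ) = λ(λ² + 3λ + 2)
λ² + 3λ + 2 = (λ + 2)(λ + 1)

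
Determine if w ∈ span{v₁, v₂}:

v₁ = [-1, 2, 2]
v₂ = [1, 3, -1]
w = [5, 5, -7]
Yes

Form the augmented matrix and row-reduce:
[v₁|v₂|w] = 
  [ -1,   1,   5]
  [  2,   3,   5]
  [  2,  -1,  -7]
R2 → R2 + (2)·R1
R3 → R3 + (2)·R1
R3 → R3 - (1/5)·R2
REF = 
  [ -1,   1,   5]
  [  0,   5,  15]
  [  0,   0,   0]

No row of the form [0 0 | nonzero], so the system is consistent. Back-substitution gives c₁ = -2, c₂ = 3: w = (-2)·v₁ + (3)·v₂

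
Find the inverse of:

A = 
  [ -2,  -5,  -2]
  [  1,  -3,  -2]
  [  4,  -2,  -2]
det(A) = (-2)·((-3)(-2) - (-2)(-2)) - (-5)·((1)(-2) - (-2)(4)) + (-2)·((1)(-2) - (-3)(4))
  = (-2)(2) - (-5)(6) + (-2)(10)
  = 6
det(A) = 6 ≠ 0, so A is invertible.

Cofactors Cᵢⱼ = (-1)ⁱ⁺ʲ·Mᵢⱼ:
C = 
  [  2,  -6,  10]
  [ -6,  12, -24]
  [  4,  -6,  11]

adj(A) = Cᵀ:
adj(A) = 
  [  2,  -6,   4]
  [ -6,  12,  -6]
  [ 10, -24,  11]

A⁻¹ = (1/6) · adj(A):
A⁻¹ = 
  [ 1/3,   -1,  2/3]
  [  -1,    2,   -1]
  [ 5/3,   -4, 11/6]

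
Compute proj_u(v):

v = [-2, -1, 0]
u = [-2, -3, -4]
v·u = (-2)(-2) + (-1)(-3) + (0)(-4) = 7
u·u = (-2)² + (-3)² + (-4)² = 29
proj_u(v) = (v·u / u·u) × u = (7/29) × u

proj_u(v) = [-14/29, -21/29, -28/29]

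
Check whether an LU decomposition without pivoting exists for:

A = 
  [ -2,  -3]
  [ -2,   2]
Yes.
A[1,1] = -2 ≠ 0, so Gaussian elimination proceeds without a row swap: multiplier ℓ₂₁ = (-2)/(-2) = 1, and U[2,2] = 2 - (1)(-3) = 5.
L = 
  [  1,   0]
  [  1,   1]
U = 
  [ -2,  -3]
  [  0,   5]
Check row 2 of LU: [(1)(-2), (1)(-3) + 5] = [-2, 2] = row 2 of A ✓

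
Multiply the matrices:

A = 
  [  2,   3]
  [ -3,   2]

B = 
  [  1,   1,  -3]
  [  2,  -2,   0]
A is 2×2 and B is 2×3, so AB is 2×3. Each entry is (row of A)·(column of B):
AB[1,1] = (2)(1) + (3)(2) = 8
AB[1,2] = (2)(1) + (3)(-2) = -4
AB[1,3] = (2)(-3) + (3)(0) = -6
AB[2,1] = (-3)(1) + (2)(2) = 1
AB[2,2] = (-3)(1) + (2)(-2) = -7
AB[2,3] = (-3)(-3) + (2)(0) = 9

AB = 
  [  8,  -4,  -6]
  [  1,  -7,   9]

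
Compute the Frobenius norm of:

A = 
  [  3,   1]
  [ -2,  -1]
||A||_F = 3.873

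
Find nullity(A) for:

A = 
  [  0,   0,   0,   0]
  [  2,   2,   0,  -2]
nullity(A) = 3

Row reduce:
Swap R1 ↔ R2
REF = 
  [  2,   2,   0,  -2]
  [  0,   0,   0,   0]
Pivot columns: 1 → 1 pivot.
rank(A) = 1, so nullity(A) = 4 - 1 = 3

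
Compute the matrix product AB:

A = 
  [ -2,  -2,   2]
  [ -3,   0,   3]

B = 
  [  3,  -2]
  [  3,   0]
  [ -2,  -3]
AB = 
  [-16,  -2]
  [-15,  -3]

A is 2×3 and B is 3×2, so AB is 2×2. Each entry is (row of A)·(column of B):
AB[1,1] = (-2)(3) + (-2)(3) + (2)(-2) = -16
AB[1,2] = (-2)(-2) + (-2)(0) + (2)(-3) = -2
AB[2,1] = (-3)(3) + (0)(3) + (3)(-2) = -15
AB[2,2] = (-3)(-2) + (0)(0) + (3)(-3) = -3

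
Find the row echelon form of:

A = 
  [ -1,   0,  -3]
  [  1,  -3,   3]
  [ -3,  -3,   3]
Row operations:
R2 → R2 + (1)·R1
R3 → R3 - (3)·R1
R3 → R3 - (1)·R2

Resulting echelon form:
REF = 
  [ -1,   0,  -3]
  [  0,  -3,   0]
  [  0,   0,  12]

Rank = 3 (number of non-zero pivot rows).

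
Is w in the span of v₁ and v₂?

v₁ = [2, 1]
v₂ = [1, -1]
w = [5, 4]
Yes

Form the augmented matrix and row-reduce:
[v₁|v₂|w] = 
  [  2,   1,   5]
  [  1,  -1,   4]
R2 → R2 - (1/2)·R1
REF = 
  [   2,    1,    5]
  [   0, -3/2,  3/2]

No row of the form [0 0 | nonzero], so the system is consistent. Back-substitution gives c₁ = 3, c₂ = -1: w = (3)·v₁ + (-1)·v₂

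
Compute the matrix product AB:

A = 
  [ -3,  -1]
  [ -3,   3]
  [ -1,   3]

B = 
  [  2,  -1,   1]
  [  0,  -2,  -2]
AB = 
  [ -6,   5,  -1]
  [ -6,  -3,  -9]
  [ -2,  -5,  -7]

A is 3×2 and B is 2×3, so AB is 3×3. Each entry is (row of A)·(column of B):
AB[1,1] = (-3)(2) + (-1)(0) = -6
AB[1,2] = (-3)(-1) + (-1)(-2) = 5
AB[1,3] = (-3)(1) + (-1)(-2) = -1
AB[2,1] = (-3)(2) + (3)(0) = -6
AB[2,2] = (-3)(-1) + (3)(-2) = -3
AB[2,3] = (-3)(1) + (3)(-2) = -9
AB[3,1] = (-1)(2) + (3)(0) = -2
AB[3,2] = (-1)(-1) + (3)(-2) = -5
AB[3,3] = (-1)(1) + (3)(-2) = -7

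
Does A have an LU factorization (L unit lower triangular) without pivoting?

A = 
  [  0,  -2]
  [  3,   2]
No.
A[1,1] = 0 but A[2,1] = 3 ≠ 0. Any LU with L unit lower triangular has (LU)[1,1] = U[1,1] and (LU)[2,1] = L[2,1]·U[1,1]; matching A forces U[1,1] = 0, which then forces (LU)[2,1] = 0 ≠ 3. A row swap (pivoting) is required.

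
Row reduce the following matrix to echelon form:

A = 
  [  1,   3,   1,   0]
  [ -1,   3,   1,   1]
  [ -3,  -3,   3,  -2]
Row operations:
R2 → R2 + (1)·R1
R3 → R3 + (3)·R1
R3 → R3 - (1)·R2

Resulting echelon form:
REF = 
  [  1,   3,   1,   0]
  [  0,   6,   2,   1]
  [  0,   0,   4,  -3]

Rank = 3 (number of non-zero pivot rows).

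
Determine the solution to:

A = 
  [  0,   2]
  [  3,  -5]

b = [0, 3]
Row reduce the augmented matrix [A|b]:
Swap R1 ↔ R2
REF = 
  [  3,  -5,   3]
  [  0,   2,   0]

Back-substitution:
x₂ = 0 / 2 = 0
x₁ = (3 - (-5)(0)) / 3 = 1

x = [1, 0]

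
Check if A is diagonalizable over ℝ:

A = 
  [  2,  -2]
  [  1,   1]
No

tr(A) = 3, det(A) = 4
Characteristic polynomial: λ² - tr(A)λ + det(A) = λ² - 3λ + 4
λ² - 3λ + 4 = 0  ⇒  λ = (3 ± √((-3)² - 4·(4)))/2 = (3 ± √(-7))/2
  = (3 + i√7)/2,  (3 - i√7)/2
Eigenvalues: (3 + i√7)/2, (3 - i√7)/2  (≈ 1.5 + 1.323i, 1.5 - 1.323i)
Has complex eigenvalues (not diagonalizable over ℝ).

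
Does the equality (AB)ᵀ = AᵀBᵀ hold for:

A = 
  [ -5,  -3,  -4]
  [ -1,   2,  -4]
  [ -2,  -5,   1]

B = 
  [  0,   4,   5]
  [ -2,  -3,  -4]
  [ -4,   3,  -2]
No

(AB)ᵀ = 
  [ 22,  12,   6]
  [-23, -22,  10]
  [ -5,  -5,   8]

AᵀBᵀ = 
  [-14,  21,  21]
  [-17,  20,  28]
  [-11,  16,   2]

The two matrices differ, so (AB)ᵀ ≠ AᵀBᵀ in general. The correct identity is (AB)ᵀ = BᵀAᵀ.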